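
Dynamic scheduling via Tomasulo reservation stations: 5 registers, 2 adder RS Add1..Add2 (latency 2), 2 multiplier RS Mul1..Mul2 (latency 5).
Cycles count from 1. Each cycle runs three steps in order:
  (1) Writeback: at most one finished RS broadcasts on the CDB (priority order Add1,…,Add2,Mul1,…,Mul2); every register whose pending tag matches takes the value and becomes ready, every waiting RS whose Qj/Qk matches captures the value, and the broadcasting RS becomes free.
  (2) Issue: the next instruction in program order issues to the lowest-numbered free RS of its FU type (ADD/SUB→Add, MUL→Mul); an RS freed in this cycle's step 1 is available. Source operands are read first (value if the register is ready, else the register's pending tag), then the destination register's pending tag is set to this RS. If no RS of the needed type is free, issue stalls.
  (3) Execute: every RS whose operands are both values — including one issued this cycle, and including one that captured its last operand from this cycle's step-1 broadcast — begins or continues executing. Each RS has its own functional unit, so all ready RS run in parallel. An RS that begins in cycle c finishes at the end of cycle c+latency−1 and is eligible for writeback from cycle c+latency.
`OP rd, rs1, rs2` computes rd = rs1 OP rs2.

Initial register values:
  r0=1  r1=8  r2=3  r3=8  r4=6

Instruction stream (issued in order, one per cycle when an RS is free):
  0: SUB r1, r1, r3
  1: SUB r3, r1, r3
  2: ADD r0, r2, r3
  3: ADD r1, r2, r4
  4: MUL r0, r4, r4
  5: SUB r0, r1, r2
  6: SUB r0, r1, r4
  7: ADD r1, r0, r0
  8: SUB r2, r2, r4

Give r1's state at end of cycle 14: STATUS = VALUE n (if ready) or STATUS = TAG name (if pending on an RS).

  c1: issue SUB r1<-Add1  regs: r0:1,r1:Add1,r2:3,r3:8,r4:6
  c2: issue SUB r3<-Add2  regs: r0:1,r1:Add1,r2:3,r3:Add2,r4:6
  c3: CDB Add1=0; issue ADD r0<-Add1  regs: r0:Add1,r1:0,r2:3,r3:Add2,r4:6
  c4: stall  regs: r0:Add1,r1:0,r2:3,r3:Add2,r4:6
  c5: CDB Add2=-8; issue ADD r1<-Add2  regs: r0:Add1,r1:Add2,r2:3,r3:-8,r4:6
  c6: issue MUL r0<-Mul1  regs: r0:Mul1,r1:Add2,r2:3,r3:-8,r4:6
  c7: CDB Add1=-5; issue SUB r0<-Add1  regs: r0:Add1,r1:Add2,r2:3,r3:-8,r4:6
  c8: CDB Add2=9; issue SUB r0<-Add2  regs: r0:Add2,r1:9,r2:3,r3:-8,r4:6
  c9: stall  regs: r0:Add2,r1:9,r2:3,r3:-8,r4:6
  c10: CDB Add1=6; issue ADD r1<-Add1  regs: r0:Add2,r1:Add1,r2:3,r3:-8,r4:6
  c11: CDB Add2=3; issue SUB r2<-Add2  regs: r0:3,r1:Add1,r2:Add2,r3:-8,r4:6
  c12: CDB Mul1=36  regs: r0:3,r1:Add1,r2:Add2,r3:-8,r4:6
  c13: CDB Add1=6  regs: r0:3,r1:6,r2:Add2,r3:-8,r4:6
  c14: CDB Add2=-3  regs: r0:3,r1:6,r2:-3,r3:-8,r4:6

STATUS = VALUE 6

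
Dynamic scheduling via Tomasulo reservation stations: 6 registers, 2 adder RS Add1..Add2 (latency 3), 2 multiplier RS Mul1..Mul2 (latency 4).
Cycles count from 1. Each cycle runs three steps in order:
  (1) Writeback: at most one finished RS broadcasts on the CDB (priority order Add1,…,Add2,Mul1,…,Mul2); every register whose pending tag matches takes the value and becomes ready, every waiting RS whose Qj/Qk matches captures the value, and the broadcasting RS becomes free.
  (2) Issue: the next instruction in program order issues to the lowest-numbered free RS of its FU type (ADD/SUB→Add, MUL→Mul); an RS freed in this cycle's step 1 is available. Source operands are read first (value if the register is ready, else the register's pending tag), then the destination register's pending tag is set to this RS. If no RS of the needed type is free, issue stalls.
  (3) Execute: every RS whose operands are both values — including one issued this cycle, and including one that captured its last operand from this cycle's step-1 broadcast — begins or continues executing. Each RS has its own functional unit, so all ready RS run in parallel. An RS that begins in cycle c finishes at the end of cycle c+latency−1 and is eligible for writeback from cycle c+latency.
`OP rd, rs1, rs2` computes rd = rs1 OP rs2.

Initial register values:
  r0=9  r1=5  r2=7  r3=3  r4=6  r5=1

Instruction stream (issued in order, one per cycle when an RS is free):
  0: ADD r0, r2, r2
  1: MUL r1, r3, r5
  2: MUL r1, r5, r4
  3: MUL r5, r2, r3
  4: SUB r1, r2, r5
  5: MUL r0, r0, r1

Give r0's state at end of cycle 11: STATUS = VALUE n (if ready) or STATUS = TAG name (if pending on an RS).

cycle 1: issue ADD r0<-Add1 // r0:Add1,r1:5,r2:7,r3:3,r4:6,r5:1
cycle 2: issue MUL r1<-Mul1 // r0:Add1,r1:Mul1,r2:7,r3:3,r4:6,r5:1
cycle 3: issue MUL r1<-Mul2 // r0:Add1,r1:Mul2,r2:7,r3:3,r4:6,r5:1
cycle 4: CDB Add1=14; stall // r0:14,r1:Mul2,r2:7,r3:3,r4:6,r5:1
cycle 5: stall // r0:14,r1:Mul2,r2:7,r3:3,r4:6,r5:1
cycle 6: CDB Mul1=3; issue MUL r5<-Mul1 // r0:14,r1:Mul2,r2:7,r3:3,r4:6,r5:Mul1
cycle 7: CDB Mul2=6; issue SUB r1<-Add1 // r0:14,r1:Add1,r2:7,r3:3,r4:6,r5:Mul1
cycle 8: issue MUL r0<-Mul2 // r0:Mul2,r1:Add1,r2:7,r3:3,r4:6,r5:Mul1
cycle 9: - // r0:Mul2,r1:Add1,r2:7,r3:3,r4:6,r5:Mul1
cycle 10: CDB Mul1=21 // r0:Mul2,r1:Add1,r2:7,r3:3,r4:6,r5:21
cycle 11: - // r0:Mul2,r1:Add1,r2:7,r3:3,r4:6,r5:21

STATUS = TAG Mul2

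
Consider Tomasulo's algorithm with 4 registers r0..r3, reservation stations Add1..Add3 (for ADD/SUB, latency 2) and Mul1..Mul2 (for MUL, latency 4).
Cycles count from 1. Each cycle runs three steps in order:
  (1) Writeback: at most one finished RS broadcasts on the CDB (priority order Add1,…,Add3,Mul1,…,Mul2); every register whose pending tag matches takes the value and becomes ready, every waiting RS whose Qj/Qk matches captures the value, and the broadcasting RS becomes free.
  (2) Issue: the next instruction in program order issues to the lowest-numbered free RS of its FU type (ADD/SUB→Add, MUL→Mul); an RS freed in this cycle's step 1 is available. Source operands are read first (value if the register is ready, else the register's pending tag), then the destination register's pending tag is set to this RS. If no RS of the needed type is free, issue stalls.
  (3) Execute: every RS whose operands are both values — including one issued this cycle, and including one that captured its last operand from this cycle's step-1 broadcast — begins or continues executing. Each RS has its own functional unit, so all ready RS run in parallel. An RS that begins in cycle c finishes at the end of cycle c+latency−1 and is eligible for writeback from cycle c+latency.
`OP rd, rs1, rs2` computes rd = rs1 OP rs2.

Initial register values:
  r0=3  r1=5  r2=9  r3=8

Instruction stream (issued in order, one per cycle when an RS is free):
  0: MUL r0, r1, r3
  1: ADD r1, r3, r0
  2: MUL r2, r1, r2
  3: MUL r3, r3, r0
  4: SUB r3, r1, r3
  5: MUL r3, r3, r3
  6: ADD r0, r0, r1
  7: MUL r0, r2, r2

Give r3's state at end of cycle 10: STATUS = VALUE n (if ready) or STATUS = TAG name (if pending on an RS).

STATUS = TAG Mul1

  c1: issue MUL r0<-Mul1  regs: r0:Mul1,r1:5,r2:9,r3:8
  c2: issue ADD r1<-Add1  regs: r0:Mul1,r1:Add1,r2:9,r3:8
  c3: issue MUL r2<-Mul2  regs: r0:Mul1,r1:Add1,r2:Mul2,r3:8
  c4: stall  regs: r0:Mul1,r1:Add1,r2:Mul2,r3:8
  c5: CDB Mul1=40; issue MUL r3<-Mul1  regs: r0:40,r1:Add1,r2:Mul2,r3:Mul1
  c6: issue SUB r3<-Add2  regs: r0:40,r1:Add1,r2:Mul2,r3:Add2
  c7: CDB Add1=48; stall  regs: r0:40,r1:48,r2:Mul2,r3:Add2
  c8: stall  regs: r0:40,r1:48,r2:Mul2,r3:Add2
  c9: CDB Mul1=320; issue MUL r3<-Mul1  regs: r0:40,r1:48,r2:Mul2,r3:Mul1
  c10: issue ADD r0<-Add1  regs: r0:Add1,r1:48,r2:Mul2,r3:Mul1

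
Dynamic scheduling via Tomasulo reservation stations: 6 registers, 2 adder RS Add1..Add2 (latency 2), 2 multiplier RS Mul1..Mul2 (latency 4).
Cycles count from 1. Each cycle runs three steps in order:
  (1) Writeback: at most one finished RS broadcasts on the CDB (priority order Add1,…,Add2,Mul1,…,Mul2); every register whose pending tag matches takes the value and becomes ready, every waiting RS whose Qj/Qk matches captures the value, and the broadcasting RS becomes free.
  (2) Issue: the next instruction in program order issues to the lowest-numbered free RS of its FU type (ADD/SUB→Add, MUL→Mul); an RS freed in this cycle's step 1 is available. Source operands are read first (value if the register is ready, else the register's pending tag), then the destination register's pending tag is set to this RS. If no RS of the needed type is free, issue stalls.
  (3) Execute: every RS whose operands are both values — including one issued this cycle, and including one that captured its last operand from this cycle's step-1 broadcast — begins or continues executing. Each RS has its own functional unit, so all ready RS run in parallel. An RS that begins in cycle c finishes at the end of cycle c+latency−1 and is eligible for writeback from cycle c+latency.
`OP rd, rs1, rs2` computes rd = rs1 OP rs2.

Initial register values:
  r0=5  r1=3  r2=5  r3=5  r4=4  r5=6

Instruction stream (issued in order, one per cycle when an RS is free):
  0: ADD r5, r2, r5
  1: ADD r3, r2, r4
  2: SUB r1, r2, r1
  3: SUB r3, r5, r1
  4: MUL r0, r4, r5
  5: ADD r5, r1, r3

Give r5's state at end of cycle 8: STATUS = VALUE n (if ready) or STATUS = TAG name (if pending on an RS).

STATUS = TAG Add1

c1: issue ADD r5<-Add1 | r0:5,r1:3,r2:5,r3:5,r4:4,r5:Add1
c2: issue ADD r3<-Add2 | r0:5,r1:3,r2:5,r3:Add2,r4:4,r5:Add1
c3: CDB Add1=11; issue SUB r1<-Add1 | r0:5,r1:Add1,r2:5,r3:Add2,r4:4,r5:11
c4: CDB Add2=9; issue SUB r3<-Add2 | r0:5,r1:Add1,r2:5,r3:Add2,r4:4,r5:11
c5: CDB Add1=2; issue MUL r0<-Mul1 | r0:Mul1,r1:2,r2:5,r3:Add2,r4:4,r5:11
c6: issue ADD r5<-Add1 | r0:Mul1,r1:2,r2:5,r3:Add2,r4:4,r5:Add1
c7: CDB Add2=9 | r0:Mul1,r1:2,r2:5,r3:9,r4:4,r5:Add1
c8: - | r0:Mul1,r1:2,r2:5,r3:9,r4:4,r5:Add1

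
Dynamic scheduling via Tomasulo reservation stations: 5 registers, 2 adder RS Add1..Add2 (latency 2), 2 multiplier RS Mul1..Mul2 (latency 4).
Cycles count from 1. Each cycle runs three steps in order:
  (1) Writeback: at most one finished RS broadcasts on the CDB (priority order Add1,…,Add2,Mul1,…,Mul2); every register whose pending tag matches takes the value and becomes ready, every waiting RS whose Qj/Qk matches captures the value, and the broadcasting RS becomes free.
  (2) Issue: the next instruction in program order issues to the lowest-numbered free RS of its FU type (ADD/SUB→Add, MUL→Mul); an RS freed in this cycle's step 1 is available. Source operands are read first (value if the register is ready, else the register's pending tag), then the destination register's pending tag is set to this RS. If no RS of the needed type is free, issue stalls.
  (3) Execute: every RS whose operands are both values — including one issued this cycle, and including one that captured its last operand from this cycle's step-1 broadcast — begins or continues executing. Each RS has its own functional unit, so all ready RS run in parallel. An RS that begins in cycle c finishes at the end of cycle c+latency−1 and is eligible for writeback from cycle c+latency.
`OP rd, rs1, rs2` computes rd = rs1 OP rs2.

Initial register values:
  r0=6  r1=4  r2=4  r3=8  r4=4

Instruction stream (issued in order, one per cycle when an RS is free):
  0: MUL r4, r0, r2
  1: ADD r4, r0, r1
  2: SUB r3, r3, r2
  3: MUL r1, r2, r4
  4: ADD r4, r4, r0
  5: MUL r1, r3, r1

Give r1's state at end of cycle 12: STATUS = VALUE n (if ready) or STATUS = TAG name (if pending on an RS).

STATUS = VALUE 160

  c1: issue MUL r4<-Mul1  regs: r0:6,r1:4,r2:4,r3:8,r4:Mul1
  c2: issue ADD r4<-Add1  regs: r0:6,r1:4,r2:4,r3:8,r4:Add1
  c3: issue SUB r3<-Add2  regs: r0:6,r1:4,r2:4,r3:Add2,r4:Add1
  c4: CDB Add1=10; issue MUL r1<-Mul2  regs: r0:6,r1:Mul2,r2:4,r3:Add2,r4:10
  c5: CDB Add2=4; issue ADD r4<-Add1  regs: r0:6,r1:Mul2,r2:4,r3:4,r4:Add1
  c6: CDB Mul1=24; issue MUL r1<-Mul1  regs: r0:6,r1:Mul1,r2:4,r3:4,r4:Add1
  c7: CDB Add1=16  regs: r0:6,r1:Mul1,r2:4,r3:4,r4:16
  c8: CDB Mul2=40  regs: r0:6,r1:Mul1,r2:4,r3:4,r4:16
  c9: -  regs: r0:6,r1:Mul1,r2:4,r3:4,r4:16
  c10: -  regs: r0:6,r1:Mul1,r2:4,r3:4,r4:16
  c11: -  regs: r0:6,r1:Mul1,r2:4,r3:4,r4:16
  c12: CDB Mul1=160  regs: r0:6,r1:160,r2:4,r3:4,r4:16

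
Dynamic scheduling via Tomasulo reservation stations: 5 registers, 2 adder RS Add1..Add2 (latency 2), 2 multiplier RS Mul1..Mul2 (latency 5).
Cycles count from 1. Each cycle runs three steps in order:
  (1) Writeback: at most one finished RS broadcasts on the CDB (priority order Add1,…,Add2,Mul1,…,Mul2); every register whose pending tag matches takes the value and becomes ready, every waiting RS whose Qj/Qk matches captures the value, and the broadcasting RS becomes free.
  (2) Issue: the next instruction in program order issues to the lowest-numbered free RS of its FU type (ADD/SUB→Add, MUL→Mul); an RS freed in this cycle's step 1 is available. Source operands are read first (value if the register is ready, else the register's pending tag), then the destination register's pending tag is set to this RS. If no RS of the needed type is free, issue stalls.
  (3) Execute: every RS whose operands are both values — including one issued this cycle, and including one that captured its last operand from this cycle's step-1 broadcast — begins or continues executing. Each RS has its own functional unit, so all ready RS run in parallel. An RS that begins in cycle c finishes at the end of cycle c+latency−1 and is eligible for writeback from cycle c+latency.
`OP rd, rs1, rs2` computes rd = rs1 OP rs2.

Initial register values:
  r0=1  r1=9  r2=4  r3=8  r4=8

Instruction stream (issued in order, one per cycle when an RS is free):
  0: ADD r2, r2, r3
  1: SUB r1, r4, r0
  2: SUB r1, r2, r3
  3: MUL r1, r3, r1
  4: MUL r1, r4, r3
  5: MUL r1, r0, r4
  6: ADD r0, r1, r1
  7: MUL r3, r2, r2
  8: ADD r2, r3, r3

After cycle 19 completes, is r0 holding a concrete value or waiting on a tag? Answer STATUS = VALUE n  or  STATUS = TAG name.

  c1: issue ADD r2<-Add1  regs: r0:1,r1:9,r2:Add1,r3:8,r4:8
  c2: issue SUB r1<-Add2  regs: r0:1,r1:Add2,r2:Add1,r3:8,r4:8
  c3: CDB Add1=12; issue SUB r1<-Add1  regs: r0:1,r1:Add1,r2:12,r3:8,r4:8
  c4: CDB Add2=7; issue MUL r1<-Mul1  regs: r0:1,r1:Mul1,r2:12,r3:8,r4:8
  c5: CDB Add1=4; issue MUL r1<-Mul2  regs: r0:1,r1:Mul2,r2:12,r3:8,r4:8
  c6: stall  regs: r0:1,r1:Mul2,r2:12,r3:8,r4:8
  c7: stall  regs: r0:1,r1:Mul2,r2:12,r3:8,r4:8
  c8: stall  regs: r0:1,r1:Mul2,r2:12,r3:8,r4:8
  c9: stall  regs: r0:1,r1:Mul2,r2:12,r3:8,r4:8
  c10: CDB Mul1=32; issue MUL r1<-Mul1  regs: r0:1,r1:Mul1,r2:12,r3:8,r4:8
  c11: CDB Mul2=64; issue ADD r0<-Add1  regs: r0:Add1,r1:Mul1,r2:12,r3:8,r4:8
  c12: issue MUL r3<-Mul2  regs: r0:Add1,r1:Mul1,r2:12,r3:Mul2,r4:8
  c13: issue ADD r2<-Add2  regs: r0:Add1,r1:Mul1,r2:Add2,r3:Mul2,r4:8
  c14: -  regs: r0:Add1,r1:Mul1,r2:Add2,r3:Mul2,r4:8
  c15: CDB Mul1=8  regs: r0:Add1,r1:8,r2:Add2,r3:Mul2,r4:8
  c16: -  regs: r0:Add1,r1:8,r2:Add2,r3:Mul2,r4:8
  c17: CDB Add1=16  regs: r0:16,r1:8,r2:Add2,r3:Mul2,r4:8
  c18: CDB Mul2=144  regs: r0:16,r1:8,r2:Add2,r3:144,r4:8
  c19: -  regs: r0:16,r1:8,r2:Add2,r3:144,r4:8

STATUS = VALUE 16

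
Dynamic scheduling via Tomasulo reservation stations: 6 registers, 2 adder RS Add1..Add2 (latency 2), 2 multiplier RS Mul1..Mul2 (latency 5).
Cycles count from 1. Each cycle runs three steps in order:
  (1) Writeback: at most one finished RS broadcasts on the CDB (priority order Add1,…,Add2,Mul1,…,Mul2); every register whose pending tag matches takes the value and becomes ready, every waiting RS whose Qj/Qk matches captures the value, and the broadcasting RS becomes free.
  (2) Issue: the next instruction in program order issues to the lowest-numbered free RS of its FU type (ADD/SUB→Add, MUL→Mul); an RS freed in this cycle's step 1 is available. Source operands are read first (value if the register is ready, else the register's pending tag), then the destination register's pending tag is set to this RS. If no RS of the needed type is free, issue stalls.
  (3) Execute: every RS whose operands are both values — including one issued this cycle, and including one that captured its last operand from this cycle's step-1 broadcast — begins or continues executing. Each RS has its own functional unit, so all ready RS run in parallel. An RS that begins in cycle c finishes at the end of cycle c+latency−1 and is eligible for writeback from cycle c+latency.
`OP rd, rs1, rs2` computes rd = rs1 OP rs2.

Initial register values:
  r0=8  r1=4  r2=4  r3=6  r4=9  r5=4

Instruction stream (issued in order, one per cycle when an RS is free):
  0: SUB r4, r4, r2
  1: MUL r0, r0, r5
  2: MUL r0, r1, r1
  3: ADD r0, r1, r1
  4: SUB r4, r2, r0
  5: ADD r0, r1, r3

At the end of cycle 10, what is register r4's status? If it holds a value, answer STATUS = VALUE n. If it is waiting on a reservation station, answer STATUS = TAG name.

STATUS = VALUE -4

  c1: issue SUB r4<-Add1  regs: r0:8,r1:4,r2:4,r3:6,r4:Add1,r5:4
  c2: issue MUL r0<-Mul1  regs: r0:Mul1,r1:4,r2:4,r3:6,r4:Add1,r5:4
  c3: CDB Add1=5; issue MUL r0<-Mul2  regs: r0:Mul2,r1:4,r2:4,r3:6,r4:5,r5:4
  c4: issue ADD r0<-Add1  regs: r0:Add1,r1:4,r2:4,r3:6,r4:5,r5:4
  c5: issue SUB r4<-Add2  regs: r0:Add1,r1:4,r2:4,r3:6,r4:Add2,r5:4
  c6: CDB Add1=8; issue ADD r0<-Add1  regs: r0:Add1,r1:4,r2:4,r3:6,r4:Add2,r5:4
  c7: CDB Mul1=32  regs: r0:Add1,r1:4,r2:4,r3:6,r4:Add2,r5:4
  c8: CDB Add1=10  regs: r0:10,r1:4,r2:4,r3:6,r4:Add2,r5:4
  c9: CDB Add2=-4  regs: r0:10,r1:4,r2:4,r3:6,r4:-4,r5:4
  c10: CDB Mul2=16  regs: r0:10,r1:4,r2:4,r3:6,r4:-4,r5:4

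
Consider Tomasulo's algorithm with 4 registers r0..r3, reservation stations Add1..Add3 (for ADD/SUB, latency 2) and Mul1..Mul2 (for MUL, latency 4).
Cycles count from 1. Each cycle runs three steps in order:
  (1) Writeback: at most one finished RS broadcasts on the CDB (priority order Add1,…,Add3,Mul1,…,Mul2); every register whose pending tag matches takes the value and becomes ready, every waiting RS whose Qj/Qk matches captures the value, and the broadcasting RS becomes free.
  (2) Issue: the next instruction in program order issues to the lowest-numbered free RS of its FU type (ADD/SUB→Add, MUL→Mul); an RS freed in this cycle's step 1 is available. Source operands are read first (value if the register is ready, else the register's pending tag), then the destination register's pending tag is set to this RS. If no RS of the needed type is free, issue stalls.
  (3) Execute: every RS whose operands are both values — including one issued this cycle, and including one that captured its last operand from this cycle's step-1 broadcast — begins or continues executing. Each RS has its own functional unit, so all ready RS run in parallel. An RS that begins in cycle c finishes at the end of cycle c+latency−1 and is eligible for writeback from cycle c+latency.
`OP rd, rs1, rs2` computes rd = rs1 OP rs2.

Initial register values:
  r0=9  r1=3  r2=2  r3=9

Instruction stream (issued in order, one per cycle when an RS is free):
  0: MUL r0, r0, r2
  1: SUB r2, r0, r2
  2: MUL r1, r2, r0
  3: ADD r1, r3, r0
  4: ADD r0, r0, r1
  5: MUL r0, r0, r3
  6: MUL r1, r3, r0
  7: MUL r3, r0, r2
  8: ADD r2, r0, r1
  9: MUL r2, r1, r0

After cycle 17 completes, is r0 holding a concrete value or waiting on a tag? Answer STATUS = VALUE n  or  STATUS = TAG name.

STATUS = VALUE 405

c1: issue MUL r0<-Mul1 | r0:Mul1,r1:3,r2:2,r3:9
c2: issue SUB r2<-Add1 | r0:Mul1,r1:3,r2:Add1,r3:9
c3: issue MUL r1<-Mul2 | r0:Mul1,r1:Mul2,r2:Add1,r3:9
c4: issue ADD r1<-Add2 | r0:Mul1,r1:Add2,r2:Add1,r3:9
c5: CDB Mul1=18; issue ADD r0<-Add3 | r0:Add3,r1:Add2,r2:Add1,r3:9
c6: issue MUL r0<-Mul1 | r0:Mul1,r1:Add2,r2:Add1,r3:9
c7: CDB Add1=16; stall | r0:Mul1,r1:Add2,r2:16,r3:9
c8: CDB Add2=27; stall | r0:Mul1,r1:27,r2:16,r3:9
c9: stall | r0:Mul1,r1:27,r2:16,r3:9
c10: CDB Add3=45; stall | r0:Mul1,r1:27,r2:16,r3:9
c11: CDB Mul2=288; issue MUL r1<-Mul2 | r0:Mul1,r1:Mul2,r2:16,r3:9
c12: stall | r0:Mul1,r1:Mul2,r2:16,r3:9
c13: stall | r0:Mul1,r1:Mul2,r2:16,r3:9
c14: CDB Mul1=405; issue MUL r3<-Mul1 | r0:405,r1:Mul2,r2:16,r3:Mul1
c15: issue ADD r2<-Add1 | r0:405,r1:Mul2,r2:Add1,r3:Mul1
c16: stall | r0:405,r1:Mul2,r2:Add1,r3:Mul1
c17: stall | r0:405,r1:Mul2,r2:Add1,r3:Mul1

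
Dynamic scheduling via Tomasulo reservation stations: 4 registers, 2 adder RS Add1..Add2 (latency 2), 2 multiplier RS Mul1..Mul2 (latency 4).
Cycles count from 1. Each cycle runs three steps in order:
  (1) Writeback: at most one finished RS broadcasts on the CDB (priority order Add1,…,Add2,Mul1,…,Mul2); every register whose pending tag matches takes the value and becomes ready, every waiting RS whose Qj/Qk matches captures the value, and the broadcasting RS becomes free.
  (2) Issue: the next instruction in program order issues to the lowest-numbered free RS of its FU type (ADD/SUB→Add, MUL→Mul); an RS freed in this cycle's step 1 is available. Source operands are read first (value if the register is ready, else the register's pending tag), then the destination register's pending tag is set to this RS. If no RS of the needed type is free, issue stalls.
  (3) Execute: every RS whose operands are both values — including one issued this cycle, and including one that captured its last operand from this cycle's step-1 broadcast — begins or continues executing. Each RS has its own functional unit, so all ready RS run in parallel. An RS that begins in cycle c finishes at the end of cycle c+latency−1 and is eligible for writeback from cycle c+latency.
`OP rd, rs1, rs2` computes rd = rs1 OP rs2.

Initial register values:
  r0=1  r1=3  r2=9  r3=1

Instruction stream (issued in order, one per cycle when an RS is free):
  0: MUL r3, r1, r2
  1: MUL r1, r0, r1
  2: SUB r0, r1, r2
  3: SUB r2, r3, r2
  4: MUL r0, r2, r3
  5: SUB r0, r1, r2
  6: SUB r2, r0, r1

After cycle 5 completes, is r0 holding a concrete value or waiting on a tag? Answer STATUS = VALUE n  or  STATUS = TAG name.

c1: issue MUL r3<-Mul1 | r0:1,r1:3,r2:9,r3:Mul1
c2: issue MUL r1<-Mul2 | r0:1,r1:Mul2,r2:9,r3:Mul1
c3: issue SUB r0<-Add1 | r0:Add1,r1:Mul2,r2:9,r3:Mul1
c4: issue SUB r2<-Add2 | r0:Add1,r1:Mul2,r2:Add2,r3:Mul1
c5: CDB Mul1=27; issue MUL r0<-Mul1 | r0:Mul1,r1:Mul2,r2:Add2,r3:27

STATUS = TAG Mul1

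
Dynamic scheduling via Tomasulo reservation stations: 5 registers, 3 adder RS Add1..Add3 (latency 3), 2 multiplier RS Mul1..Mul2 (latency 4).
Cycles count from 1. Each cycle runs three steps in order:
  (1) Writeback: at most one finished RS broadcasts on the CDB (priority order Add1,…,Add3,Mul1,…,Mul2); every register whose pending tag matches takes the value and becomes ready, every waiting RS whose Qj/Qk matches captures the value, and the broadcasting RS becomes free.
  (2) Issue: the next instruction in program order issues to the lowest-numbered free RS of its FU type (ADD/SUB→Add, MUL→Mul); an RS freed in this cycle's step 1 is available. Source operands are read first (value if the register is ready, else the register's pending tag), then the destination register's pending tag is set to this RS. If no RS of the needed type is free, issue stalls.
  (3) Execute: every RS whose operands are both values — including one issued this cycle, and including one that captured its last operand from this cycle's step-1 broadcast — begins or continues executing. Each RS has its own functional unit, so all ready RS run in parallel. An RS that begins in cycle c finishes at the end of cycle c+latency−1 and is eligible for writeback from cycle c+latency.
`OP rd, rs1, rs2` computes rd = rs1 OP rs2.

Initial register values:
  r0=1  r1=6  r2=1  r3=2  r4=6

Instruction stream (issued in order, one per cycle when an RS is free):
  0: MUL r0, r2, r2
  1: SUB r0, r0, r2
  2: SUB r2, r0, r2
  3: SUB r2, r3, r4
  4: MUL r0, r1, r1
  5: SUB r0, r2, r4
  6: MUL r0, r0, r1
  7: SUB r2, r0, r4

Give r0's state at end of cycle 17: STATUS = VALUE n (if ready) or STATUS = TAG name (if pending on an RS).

STATUS = VALUE -60

c1: issue MUL r0<-Mul1 | r0:Mul1,r1:6,r2:1,r3:2,r4:6
c2: issue SUB r0<-Add1 | r0:Add1,r1:6,r2:1,r3:2,r4:6
c3: issue SUB r2<-Add2 | r0:Add1,r1:6,r2:Add2,r3:2,r4:6
c4: issue SUB r2<-Add3 | r0:Add1,r1:6,r2:Add3,r3:2,r4:6
c5: CDB Mul1=1; issue MUL r0<-Mul1 | r0:Mul1,r1:6,r2:Add3,r3:2,r4:6
c6: stall | r0:Mul1,r1:6,r2:Add3,r3:2,r4:6
c7: CDB Add3=-4; issue SUB r0<-Add3 | r0:Add3,r1:6,r2:-4,r3:2,r4:6
c8: CDB Add1=0; issue MUL r0<-Mul2 | r0:Mul2,r1:6,r2:-4,r3:2,r4:6
c9: CDB Mul1=36; issue SUB r2<-Add1 | r0:Mul2,r1:6,r2:Add1,r3:2,r4:6
c10: CDB Add3=-10 | r0:Mul2,r1:6,r2:Add1,r3:2,r4:6
c11: CDB Add2=-1 | r0:Mul2,r1:6,r2:Add1,r3:2,r4:6
c12: - | r0:Mul2,r1:6,r2:Add1,r3:2,r4:6
c13: - | r0:Mul2,r1:6,r2:Add1,r3:2,r4:6
c14: CDB Mul2=-60 | r0:-60,r1:6,r2:Add1,r3:2,r4:6
c15: - | r0:-60,r1:6,r2:Add1,r3:2,r4:6
c16: - | r0:-60,r1:6,r2:Add1,r3:2,r4:6
c17: CDB Add1=-66 | r0:-60,r1:6,r2:-66,r3:2,r4:6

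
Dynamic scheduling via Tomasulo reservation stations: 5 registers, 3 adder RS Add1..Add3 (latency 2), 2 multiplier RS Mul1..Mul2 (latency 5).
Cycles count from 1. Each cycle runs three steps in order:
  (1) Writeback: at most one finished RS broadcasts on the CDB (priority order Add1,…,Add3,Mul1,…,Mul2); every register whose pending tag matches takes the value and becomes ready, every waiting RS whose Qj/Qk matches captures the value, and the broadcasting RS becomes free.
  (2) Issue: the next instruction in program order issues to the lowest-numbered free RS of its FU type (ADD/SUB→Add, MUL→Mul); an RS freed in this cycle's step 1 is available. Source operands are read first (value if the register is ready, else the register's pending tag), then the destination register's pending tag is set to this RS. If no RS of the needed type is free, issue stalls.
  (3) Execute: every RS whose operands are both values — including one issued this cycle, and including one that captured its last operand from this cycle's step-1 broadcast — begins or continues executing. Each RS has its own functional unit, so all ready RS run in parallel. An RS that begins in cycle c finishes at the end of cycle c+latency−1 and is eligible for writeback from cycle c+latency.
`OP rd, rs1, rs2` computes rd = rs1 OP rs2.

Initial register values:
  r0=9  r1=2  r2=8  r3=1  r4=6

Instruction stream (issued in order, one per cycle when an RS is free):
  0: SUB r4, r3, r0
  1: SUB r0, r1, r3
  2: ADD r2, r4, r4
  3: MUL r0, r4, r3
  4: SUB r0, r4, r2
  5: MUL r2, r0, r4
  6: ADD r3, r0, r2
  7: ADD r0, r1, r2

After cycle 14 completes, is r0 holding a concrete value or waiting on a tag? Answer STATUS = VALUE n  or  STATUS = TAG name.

STATUS = TAG Add2

  c1: issue SUB r4<-Add1  regs: r0:9,r1:2,r2:8,r3:1,r4:Add1
  c2: issue SUB r0<-Add2  regs: r0:Add2,r1:2,r2:8,r3:1,r4:Add1
  c3: CDB Add1=-8; issue ADD r2<-Add1  regs: r0:Add2,r1:2,r2:Add1,r3:1,r4:-8
  c4: CDB Add2=1; issue MUL r0<-Mul1  regs: r0:Mul1,r1:2,r2:Add1,r3:1,r4:-8
  c5: CDB Add1=-16; issue SUB r0<-Add1  regs: r0:Add1,r1:2,r2:-16,r3:1,r4:-8
  c6: issue MUL r2<-Mul2  regs: r0:Add1,r1:2,r2:Mul2,r3:1,r4:-8
  c7: CDB Add1=8; issue ADD r3<-Add1  regs: r0:8,r1:2,r2:Mul2,r3:Add1,r4:-8
  c8: issue ADD r0<-Add2  regs: r0:Add2,r1:2,r2:Mul2,r3:Add1,r4:-8
  c9: CDB Mul1=-8  regs: r0:Add2,r1:2,r2:Mul2,r3:Add1,r4:-8
  c10: -  regs: r0:Add2,r1:2,r2:Mul2,r3:Add1,r4:-8
  c11: -  regs: r0:Add2,r1:2,r2:Mul2,r3:Add1,r4:-8
  c12: CDB Mul2=-64  regs: r0:Add2,r1:2,r2:-64,r3:Add1,r4:-8
  c13: -  regs: r0:Add2,r1:2,r2:-64,r3:Add1,r4:-8
  c14: CDB Add1=-56  regs: r0:Add2,r1:2,r2:-64,r3:-56,r4:-8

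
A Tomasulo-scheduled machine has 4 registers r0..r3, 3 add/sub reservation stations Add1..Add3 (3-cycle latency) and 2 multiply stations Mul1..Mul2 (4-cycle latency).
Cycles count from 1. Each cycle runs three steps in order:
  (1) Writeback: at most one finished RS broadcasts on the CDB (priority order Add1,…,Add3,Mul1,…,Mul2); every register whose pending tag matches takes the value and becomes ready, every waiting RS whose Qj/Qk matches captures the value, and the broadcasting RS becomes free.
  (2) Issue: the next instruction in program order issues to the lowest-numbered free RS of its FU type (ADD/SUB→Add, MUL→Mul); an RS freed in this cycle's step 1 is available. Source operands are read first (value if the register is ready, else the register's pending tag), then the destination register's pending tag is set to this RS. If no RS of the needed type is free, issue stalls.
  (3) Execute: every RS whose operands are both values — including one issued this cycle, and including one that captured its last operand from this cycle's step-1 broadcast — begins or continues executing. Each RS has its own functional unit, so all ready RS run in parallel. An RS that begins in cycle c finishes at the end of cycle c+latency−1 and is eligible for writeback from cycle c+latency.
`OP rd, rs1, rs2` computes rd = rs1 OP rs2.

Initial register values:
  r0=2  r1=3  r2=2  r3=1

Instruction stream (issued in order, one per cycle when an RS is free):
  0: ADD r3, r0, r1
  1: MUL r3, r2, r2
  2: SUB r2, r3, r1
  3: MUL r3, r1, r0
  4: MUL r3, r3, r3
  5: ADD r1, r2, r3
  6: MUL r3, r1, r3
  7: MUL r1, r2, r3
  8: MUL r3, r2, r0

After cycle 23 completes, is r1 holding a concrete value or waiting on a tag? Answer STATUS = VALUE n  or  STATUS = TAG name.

STATUS = VALUE 1332

cycle 1: issue ADD r3<-Add1 // r0:2,r1:3,r2:2,r3:Add1
cycle 2: issue MUL r3<-Mul1 // r0:2,r1:3,r2:2,r3:Mul1
cycle 3: issue SUB r2<-Add2 // r0:2,r1:3,r2:Add2,r3:Mul1
cycle 4: CDB Add1=5; issue MUL r3<-Mul2 // r0:2,r1:3,r2:Add2,r3:Mul2
cycle 5: stall // r0:2,r1:3,r2:Add2,r3:Mul2
cycle 6: CDB Mul1=4; issue MUL r3<-Mul1 // r0:2,r1:3,r2:Add2,r3:Mul1
cycle 7: issue ADD r1<-Add1 // r0:2,r1:Add1,r2:Add2,r3:Mul1
cycle 8: CDB Mul2=6; issue MUL r3<-Mul2 // r0:2,r1:Add1,r2:Add2,r3:Mul2
cycle 9: CDB Add2=1; stall // r0:2,r1:Add1,r2:1,r3:Mul2
cycle 10: stall // r0:2,r1:Add1,r2:1,r3:Mul2
cycle 11: stall // r0:2,r1:Add1,r2:1,r3:Mul2
cycle 12: CDB Mul1=36; issue MUL r1<-Mul1 // r0:2,r1:Mul1,r2:1,r3:Mul2
cycle 13: stall // r0:2,r1:Mul1,r2:1,r3:Mul2
cycle 14: stall // r0:2,r1:Mul1,r2:1,r3:Mul2
cycle 15: CDB Add1=37; stall // r0:2,r1:Mul1,r2:1,r3:Mul2
cycle 16: stall // r0:2,r1:Mul1,r2:1,r3:Mul2
cycle 17: stall // r0:2,r1:Mul1,r2:1,r3:Mul2
cycle 18: stall // r0:2,r1:Mul1,r2:1,r3:Mul2
cycle 19: CDB Mul2=1332; issue MUL r3<-Mul2 // r0:2,r1:Mul1,r2:1,r3:Mul2
cycle 20: - // r0:2,r1:Mul1,r2:1,r3:Mul2
cycle 21: - // r0:2,r1:Mul1,r2:1,r3:Mul2
cycle 22: - // r0:2,r1:Mul1,r2:1,r3:Mul2
cycle 23: CDB Mul1=1332 // r0:2,r1:1332,r2:1,r3:Mul2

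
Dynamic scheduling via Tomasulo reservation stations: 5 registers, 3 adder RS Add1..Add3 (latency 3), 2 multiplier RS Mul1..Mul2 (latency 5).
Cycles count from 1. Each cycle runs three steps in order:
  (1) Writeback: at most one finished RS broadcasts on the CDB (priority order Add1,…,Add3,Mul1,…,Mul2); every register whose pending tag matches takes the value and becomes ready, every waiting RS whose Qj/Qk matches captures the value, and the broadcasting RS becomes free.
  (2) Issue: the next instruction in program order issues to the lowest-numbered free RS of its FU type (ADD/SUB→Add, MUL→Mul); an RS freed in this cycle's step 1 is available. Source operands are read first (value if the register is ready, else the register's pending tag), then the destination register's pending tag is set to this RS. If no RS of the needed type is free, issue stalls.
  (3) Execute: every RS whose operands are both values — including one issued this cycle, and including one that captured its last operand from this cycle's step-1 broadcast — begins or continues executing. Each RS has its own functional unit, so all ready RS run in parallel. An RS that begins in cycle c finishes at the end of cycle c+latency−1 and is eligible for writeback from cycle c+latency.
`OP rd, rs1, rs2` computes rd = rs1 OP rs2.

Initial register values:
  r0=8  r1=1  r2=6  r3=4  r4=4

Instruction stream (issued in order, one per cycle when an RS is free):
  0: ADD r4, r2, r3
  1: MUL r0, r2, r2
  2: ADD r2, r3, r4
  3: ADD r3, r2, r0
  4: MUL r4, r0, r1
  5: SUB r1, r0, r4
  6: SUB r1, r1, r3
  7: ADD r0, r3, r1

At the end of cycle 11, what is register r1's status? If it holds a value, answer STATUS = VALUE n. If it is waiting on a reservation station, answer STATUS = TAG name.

c1: issue ADD r4<-Add1 | r0:8,r1:1,r2:6,r3:4,r4:Add1
c2: issue MUL r0<-Mul1 | r0:Mul1,r1:1,r2:6,r3:4,r4:Add1
c3: issue ADD r2<-Add2 | r0:Mul1,r1:1,r2:Add2,r3:4,r4:Add1
c4: CDB Add1=10; issue ADD r3<-Add1 | r0:Mul1,r1:1,r2:Add2,r3:Add1,r4:10
c5: issue MUL r4<-Mul2 | r0:Mul1,r1:1,r2:Add2,r3:Add1,r4:Mul2
c6: issue SUB r1<-Add3 | r0:Mul1,r1:Add3,r2:Add2,r3:Add1,r4:Mul2
c7: CDB Add2=14; issue SUB r1<-Add2 | r0:Mul1,r1:Add2,r2:14,r3:Add1,r4:Mul2
c8: CDB Mul1=36; stall | r0:36,r1:Add2,r2:14,r3:Add1,r4:Mul2
c9: stall | r0:36,r1:Add2,r2:14,r3:Add1,r4:Mul2
c10: stall | r0:36,r1:Add2,r2:14,r3:Add1,r4:Mul2
c11: CDB Add1=50; issue ADD r0<-Add1 | r0:Add1,r1:Add2,r2:14,r3:50,r4:Mul2

STATUS = TAG Add2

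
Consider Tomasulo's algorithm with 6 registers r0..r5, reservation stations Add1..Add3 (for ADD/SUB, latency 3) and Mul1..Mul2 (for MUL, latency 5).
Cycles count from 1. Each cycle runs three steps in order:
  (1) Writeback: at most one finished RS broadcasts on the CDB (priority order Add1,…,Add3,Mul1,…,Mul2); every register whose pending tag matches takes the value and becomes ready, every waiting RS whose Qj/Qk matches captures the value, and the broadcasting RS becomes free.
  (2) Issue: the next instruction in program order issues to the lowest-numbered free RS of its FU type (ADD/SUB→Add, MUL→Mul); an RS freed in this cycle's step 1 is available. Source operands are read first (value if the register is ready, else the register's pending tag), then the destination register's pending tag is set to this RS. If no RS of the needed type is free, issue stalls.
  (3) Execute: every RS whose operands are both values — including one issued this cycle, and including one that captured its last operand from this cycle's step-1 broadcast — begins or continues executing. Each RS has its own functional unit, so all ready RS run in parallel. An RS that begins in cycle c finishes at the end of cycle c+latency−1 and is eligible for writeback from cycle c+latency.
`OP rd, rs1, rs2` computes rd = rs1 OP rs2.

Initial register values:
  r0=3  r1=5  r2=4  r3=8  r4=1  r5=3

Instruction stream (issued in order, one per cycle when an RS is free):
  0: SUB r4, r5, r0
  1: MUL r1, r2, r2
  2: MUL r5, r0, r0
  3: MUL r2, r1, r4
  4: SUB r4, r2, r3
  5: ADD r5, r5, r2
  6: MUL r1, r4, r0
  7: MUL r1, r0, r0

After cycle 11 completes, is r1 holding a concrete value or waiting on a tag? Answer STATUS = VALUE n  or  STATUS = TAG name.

cycle 1: issue SUB r4<-Add1 // r0:3,r1:5,r2:4,r3:8,r4:Add1,r5:3
cycle 2: issue MUL r1<-Mul1 // r0:3,r1:Mul1,r2:4,r3:8,r4:Add1,r5:3
cycle 3: issue MUL r5<-Mul2 // r0:3,r1:Mul1,r2:4,r3:8,r4:Add1,r5:Mul2
cycle 4: CDB Add1=0; stall // r0:3,r1:Mul1,r2:4,r3:8,r4:0,r5:Mul2
cycle 5: stall // r0:3,r1:Mul1,r2:4,r3:8,r4:0,r5:Mul2
cycle 6: stall // r0:3,r1:Mul1,r2:4,r3:8,r4:0,r5:Mul2
cycle 7: CDB Mul1=16; issue MUL r2<-Mul1 // r0:3,r1:16,r2:Mul1,r3:8,r4:0,r5:Mul2
cycle 8: CDB Mul2=9; issue SUB r4<-Add1 // r0:3,r1:16,r2:Mul1,r3:8,r4:Add1,r5:9
cycle 9: issue ADD r5<-Add2 // r0:3,r1:16,r2:Mul1,r3:8,r4:Add1,r5:Add2
cycle 10: issue MUL r1<-Mul2 // r0:3,r1:Mul2,r2:Mul1,r3:8,r4:Add1,r5:Add2
cycle 11: stall // r0:3,r1:Mul2,r2:Mul1,r3:8,r4:Add1,r5:Add2

STATUS = TAG Mul2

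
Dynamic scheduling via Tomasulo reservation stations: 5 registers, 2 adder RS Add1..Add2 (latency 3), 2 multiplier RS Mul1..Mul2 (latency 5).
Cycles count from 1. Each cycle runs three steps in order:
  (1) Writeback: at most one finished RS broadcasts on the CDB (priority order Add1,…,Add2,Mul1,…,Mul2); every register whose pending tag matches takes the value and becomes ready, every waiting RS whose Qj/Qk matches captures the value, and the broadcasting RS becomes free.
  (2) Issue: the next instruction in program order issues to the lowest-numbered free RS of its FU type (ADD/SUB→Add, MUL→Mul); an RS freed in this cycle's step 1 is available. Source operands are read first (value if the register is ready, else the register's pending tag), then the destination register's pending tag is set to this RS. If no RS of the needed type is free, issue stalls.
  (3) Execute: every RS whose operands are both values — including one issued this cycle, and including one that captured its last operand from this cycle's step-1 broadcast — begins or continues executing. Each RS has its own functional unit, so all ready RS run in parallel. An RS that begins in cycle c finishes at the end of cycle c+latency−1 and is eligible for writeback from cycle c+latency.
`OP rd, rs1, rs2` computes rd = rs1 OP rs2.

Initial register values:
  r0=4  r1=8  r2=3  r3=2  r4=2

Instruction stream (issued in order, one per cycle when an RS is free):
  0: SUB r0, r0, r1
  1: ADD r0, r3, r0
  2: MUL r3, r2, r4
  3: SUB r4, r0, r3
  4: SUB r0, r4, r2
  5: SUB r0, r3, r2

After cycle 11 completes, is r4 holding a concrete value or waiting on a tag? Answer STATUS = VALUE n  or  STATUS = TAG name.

  c1: issue SUB r0<-Add1  regs: r0:Add1,r1:8,r2:3,r3:2,r4:2
  c2: issue ADD r0<-Add2  regs: r0:Add2,r1:8,r2:3,r3:2,r4:2
  c3: issue MUL r3<-Mul1  regs: r0:Add2,r1:8,r2:3,r3:Mul1,r4:2
  c4: CDB Add1=-4; issue SUB r4<-Add1  regs: r0:Add2,r1:8,r2:3,r3:Mul1,r4:Add1
  c5: stall  regs: r0:Add2,r1:8,r2:3,r3:Mul1,r4:Add1
  c6: stall  regs: r0:Add2,r1:8,r2:3,r3:Mul1,r4:Add1
  c7: CDB Add2=-2; issue SUB r0<-Add2  regs: r0:Add2,r1:8,r2:3,r3:Mul1,r4:Add1
  c8: CDB Mul1=6; stall  regs: r0:Add2,r1:8,r2:3,r3:6,r4:Add1
  c9: stall  regs: r0:Add2,r1:8,r2:3,r3:6,r4:Add1
  c10: stall  regs: r0:Add2,r1:8,r2:3,r3:6,r4:Add1
  c11: CDB Add1=-8; issue SUB r0<-Add1  regs: r0:Add1,r1:8,r2:3,r3:6,r4:-8

STATUS = VALUE -8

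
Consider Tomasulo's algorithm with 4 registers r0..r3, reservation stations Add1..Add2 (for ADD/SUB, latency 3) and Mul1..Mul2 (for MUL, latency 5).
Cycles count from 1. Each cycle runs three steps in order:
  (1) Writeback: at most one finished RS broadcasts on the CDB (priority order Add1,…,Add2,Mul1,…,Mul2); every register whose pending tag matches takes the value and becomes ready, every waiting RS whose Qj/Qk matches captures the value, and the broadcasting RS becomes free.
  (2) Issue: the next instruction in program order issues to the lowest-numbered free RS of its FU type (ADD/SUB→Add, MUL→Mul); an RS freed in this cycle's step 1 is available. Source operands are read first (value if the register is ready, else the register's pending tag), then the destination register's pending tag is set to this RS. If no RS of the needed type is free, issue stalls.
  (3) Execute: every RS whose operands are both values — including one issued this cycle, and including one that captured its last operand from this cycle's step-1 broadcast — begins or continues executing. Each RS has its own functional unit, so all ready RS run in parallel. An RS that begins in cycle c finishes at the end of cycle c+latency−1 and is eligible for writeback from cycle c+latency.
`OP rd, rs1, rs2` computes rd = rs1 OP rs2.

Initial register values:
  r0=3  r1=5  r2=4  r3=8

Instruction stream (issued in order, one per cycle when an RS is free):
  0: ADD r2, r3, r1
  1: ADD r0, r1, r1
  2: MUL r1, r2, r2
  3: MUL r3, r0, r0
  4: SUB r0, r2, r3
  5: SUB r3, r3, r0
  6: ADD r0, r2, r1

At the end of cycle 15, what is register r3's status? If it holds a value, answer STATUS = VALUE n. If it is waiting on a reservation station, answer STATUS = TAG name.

STATUS = TAG Add2

cycle 1: issue ADD r2<-Add1 // r0:3,r1:5,r2:Add1,r3:8
cycle 2: issue ADD r0<-Add2 // r0:Add2,r1:5,r2:Add1,r3:8
cycle 3: issue MUL r1<-Mul1 // r0:Add2,r1:Mul1,r2:Add1,r3:8
cycle 4: CDB Add1=13; issue MUL r3<-Mul2 // r0:Add2,r1:Mul1,r2:13,r3:Mul2
cycle 5: CDB Add2=10; issue SUB r0<-Add1 // r0:Add1,r1:Mul1,r2:13,r3:Mul2
cycle 6: issue SUB r3<-Add2 // r0:Add1,r1:Mul1,r2:13,r3:Add2
cycle 7: stall // r0:Add1,r1:Mul1,r2:13,r3:Add2
cycle 8: stall // r0:Add1,r1:Mul1,r2:13,r3:Add2
cycle 9: CDB Mul1=169; stall // r0:Add1,r1:169,r2:13,r3:Add2
cycle 10: CDB Mul2=100; stall // r0:Add1,r1:169,r2:13,r3:Add2
cycle 11: stall // r0:Add1,r1:169,r2:13,r3:Add2
cycle 12: stall // r0:Add1,r1:169,r2:13,r3:Add2
cycle 13: CDB Add1=-87; issue ADD r0<-Add1 // r0:Add1,r1:169,r2:13,r3:Add2
cycle 14: - // r0:Add1,r1:169,r2:13,r3:Add2
cycle 15: - // r0:Add1,r1:169,r2:13,r3:Add2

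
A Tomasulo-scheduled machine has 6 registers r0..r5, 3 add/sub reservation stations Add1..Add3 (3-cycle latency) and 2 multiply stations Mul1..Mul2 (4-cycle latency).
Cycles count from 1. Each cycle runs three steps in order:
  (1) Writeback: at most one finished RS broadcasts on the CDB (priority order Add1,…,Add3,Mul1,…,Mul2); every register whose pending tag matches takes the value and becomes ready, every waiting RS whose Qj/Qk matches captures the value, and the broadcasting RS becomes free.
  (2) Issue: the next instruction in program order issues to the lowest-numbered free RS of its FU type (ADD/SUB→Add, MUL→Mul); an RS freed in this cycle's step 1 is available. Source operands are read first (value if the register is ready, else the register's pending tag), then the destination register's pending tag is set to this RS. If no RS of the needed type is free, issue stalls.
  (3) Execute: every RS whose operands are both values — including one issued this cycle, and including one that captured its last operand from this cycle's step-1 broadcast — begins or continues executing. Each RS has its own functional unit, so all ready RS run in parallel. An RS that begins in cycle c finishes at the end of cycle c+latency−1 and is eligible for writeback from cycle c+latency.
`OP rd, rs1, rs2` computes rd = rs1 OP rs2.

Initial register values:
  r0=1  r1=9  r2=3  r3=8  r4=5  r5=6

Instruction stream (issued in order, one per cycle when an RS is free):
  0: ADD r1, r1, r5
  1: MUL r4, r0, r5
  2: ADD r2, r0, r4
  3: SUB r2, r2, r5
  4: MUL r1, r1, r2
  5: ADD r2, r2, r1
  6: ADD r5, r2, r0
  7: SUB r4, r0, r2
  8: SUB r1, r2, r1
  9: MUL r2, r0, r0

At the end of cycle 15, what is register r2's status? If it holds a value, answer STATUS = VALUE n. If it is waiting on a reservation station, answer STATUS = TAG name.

  c1: issue ADD r1<-Add1  regs: r0:1,r1:Add1,r2:3,r3:8,r4:5,r5:6
  c2: issue MUL r4<-Mul1  regs: r0:1,r1:Add1,r2:3,r3:8,r4:Mul1,r5:6
  c3: issue ADD r2<-Add2  regs: r0:1,r1:Add1,r2:Add2,r3:8,r4:Mul1,r5:6
  c4: CDB Add1=15; issue SUB r2<-Add1  regs: r0:1,r1:15,r2:Add1,r3:8,r4:Mul1,r5:6
  c5: issue MUL r1<-Mul2  regs: r0:1,r1:Mul2,r2:Add1,r3:8,r4:Mul1,r5:6
  c6: CDB Mul1=6; issue ADD r2<-Add3  regs: r0:1,r1:Mul2,r2:Add3,r3:8,r4:6,r5:6
  c7: stall  regs: r0:1,r1:Mul2,r2:Add3,r3:8,r4:6,r5:6
  c8: stall  regs: r0:1,r1:Mul2,r2:Add3,r3:8,r4:6,r5:6
  c9: CDB Add2=7; issue ADD r5<-Add2  regs: r0:1,r1:Mul2,r2:Add3,r3:8,r4:6,r5:Add2
  c10: stall  regs: r0:1,r1:Mul2,r2:Add3,r3:8,r4:6,r5:Add2
  c11: stall  regs: r0:1,r1:Mul2,r2:Add3,r3:8,r4:6,r5:Add2
  c12: CDB Add1=1; issue SUB r4<-Add1  regs: r0:1,r1:Mul2,r2:Add3,r3:8,r4:Add1,r5:Add2
  c13: stall  regs: r0:1,r1:Mul2,r2:Add3,r3:8,r4:Add1,r5:Add2
  c14: stall  regs: r0:1,r1:Mul2,r2:Add3,r3:8,r4:Add1,r5:Add2
  c15: stall  regs: r0:1,r1:Mul2,r2:Add3,r3:8,r4:Add1,r5:Add2

STATUS = TAG Add3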